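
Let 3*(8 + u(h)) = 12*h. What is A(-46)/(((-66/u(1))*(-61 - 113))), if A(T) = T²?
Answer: -2116/2871 ≈ -0.73703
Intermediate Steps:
u(h) = -8 + 4*h (u(h) = -8 + (12*h)/3 = -8 + 4*h)
A(-46)/(((-66/u(1))*(-61 - 113))) = (-46)²/(((-66/(-8 + 4*1))*(-61 - 113))) = 2116/((-66/(-8 + 4)*(-174))) = 2116/((-66/(-4)*(-174))) = 2116/((-66*(-¼)*(-174))) = 2116/(((33/2)*(-174))) = 2116/(-2871) = 2116*(-1/2871) = -2116/2871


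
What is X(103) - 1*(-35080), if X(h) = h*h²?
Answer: 1127807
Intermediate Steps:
X(h) = h³
X(103) - 1*(-35080) = 103³ - 1*(-35080) = 1092727 + 35080 = 1127807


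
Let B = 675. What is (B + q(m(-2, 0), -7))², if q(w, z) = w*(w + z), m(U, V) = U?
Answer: 480249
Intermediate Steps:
(B + q(m(-2, 0), -7))² = (675 - 2*(-2 - 7))² = (675 - 2*(-9))² = (675 + 18)² = 693² = 480249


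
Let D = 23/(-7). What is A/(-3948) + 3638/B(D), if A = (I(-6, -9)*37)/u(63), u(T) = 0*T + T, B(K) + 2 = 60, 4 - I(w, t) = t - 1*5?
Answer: 25133869/400722 ≈ 62.721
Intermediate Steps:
I(w, t) = 9 - t (I(w, t) = 4 - (t - 1*5) = 4 - (t - 5) = 4 - (-5 + t) = 4 + (5 - t) = 9 - t)
D = -23/7 (D = 23*(-⅐) = -23/7 ≈ -3.2857)
B(K) = 58 (B(K) = -2 + 60 = 58)
u(T) = T (u(T) = 0 + T = T)
A = 74/7 (A = ((9 - 1*(-9))*37)/63 = ((9 + 9)*37)*(1/63) = (18*37)*(1/63) = 666*(1/63) = 74/7 ≈ 10.571)
A/(-3948) + 3638/B(D) = (74/7)/(-3948) + 3638/58 = (74/7)*(-1/3948) + 3638*(1/58) = -37/13818 + 1819/29 = 25133869/400722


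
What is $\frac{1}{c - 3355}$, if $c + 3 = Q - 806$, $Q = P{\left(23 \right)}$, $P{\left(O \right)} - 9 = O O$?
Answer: $- \frac{1}{3626} \approx -0.00027579$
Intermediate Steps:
$P{\left(O \right)} = 9 + O^{2}$ ($P{\left(O \right)} = 9 + O O = 9 + O^{2}$)
$Q = 538$ ($Q = 9 + 23^{2} = 9 + 529 = 538$)
$c = -271$ ($c = -3 + \left(538 - 806\right) = -3 - 268 = -271$)
$\frac{1}{c - 3355} = \frac{1}{-271 - 3355} = \frac{1}{-3626} = - \frac{1}{3626}$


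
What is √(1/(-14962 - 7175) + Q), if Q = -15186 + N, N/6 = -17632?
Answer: I*√59284878042219/22137 ≈ 347.82*I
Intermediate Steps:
N = -105792 (N = 6*(-17632) = -105792)
Q = -120978 (Q = -15186 - 105792 = -120978)
√(1/(-14962 - 7175) + Q) = √(1/(-14962 - 7175) - 120978) = √(1/(-22137) - 120978) = √(-1/22137 - 120978) = √(-2678089987/22137) = I*√59284878042219/22137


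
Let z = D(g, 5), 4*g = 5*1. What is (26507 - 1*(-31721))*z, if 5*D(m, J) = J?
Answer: 58228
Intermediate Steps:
g = 5/4 (g = (5*1)/4 = (¼)*5 = 5/4 ≈ 1.2500)
D(m, J) = J/5
z = 1 (z = (⅕)*5 = 1)
(26507 - 1*(-31721))*z = (26507 - 1*(-31721))*1 = (26507 + 31721)*1 = 58228*1 = 58228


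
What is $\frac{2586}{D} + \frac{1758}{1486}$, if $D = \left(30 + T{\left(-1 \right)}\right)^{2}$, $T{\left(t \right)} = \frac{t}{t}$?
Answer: $\frac{2766117}{714023} \approx 3.874$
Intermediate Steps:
$T{\left(t \right)} = 1$
$D = 961$ ($D = \left(30 + 1\right)^{2} = 31^{2} = 961$)
$\frac{2586}{D} + \frac{1758}{1486} = \frac{2586}{961} + \frac{1758}{1486} = 2586 \cdot \frac{1}{961} + 1758 \cdot \frac{1}{1486} = \frac{2586}{961} + \frac{879}{743} = \frac{2766117}{714023}$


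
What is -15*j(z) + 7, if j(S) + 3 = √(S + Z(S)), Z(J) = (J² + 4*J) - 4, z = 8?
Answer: -98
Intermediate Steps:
Z(J) = -4 + J² + 4*J
j(S) = -3 + √(-4 + S² + 5*S) (j(S) = -3 + √(S + (-4 + S² + 4*S)) = -3 + √(-4 + S² + 5*S))
-15*j(z) + 7 = -15*(-3 + √(-4 + 8² + 5*8)) + 7 = -15*(-3 + √(-4 + 64 + 40)) + 7 = -15*(-3 + √100) + 7 = -15*(-3 + 10) + 7 = -15*7 + 7 = -105 + 7 = -98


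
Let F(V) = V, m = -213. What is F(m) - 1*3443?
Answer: -3656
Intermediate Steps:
F(m) - 1*3443 = -213 - 1*3443 = -213 - 3443 = -3656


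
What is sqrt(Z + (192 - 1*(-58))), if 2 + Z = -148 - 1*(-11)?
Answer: sqrt(111) ≈ 10.536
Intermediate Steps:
Z = -139 (Z = -2 + (-148 - 1*(-11)) = -2 + (-148 + 11) = -2 - 137 = -139)
sqrt(Z + (192 - 1*(-58))) = sqrt(-139 + (192 - 1*(-58))) = sqrt(-139 + (192 + 58)) = sqrt(-139 + 250) = sqrt(111)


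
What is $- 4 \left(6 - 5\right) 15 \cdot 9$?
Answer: $-540$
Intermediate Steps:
$- 4 \left(6 - 5\right) 15 \cdot 9 = \left(-4\right) 1 \cdot 15 \cdot 9 = \left(-4\right) 15 \cdot 9 = \left(-60\right) 9 = -540$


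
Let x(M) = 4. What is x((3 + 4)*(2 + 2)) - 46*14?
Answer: -640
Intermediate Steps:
x((3 + 4)*(2 + 2)) - 46*14 = 4 - 46*14 = 4 - 644 = -640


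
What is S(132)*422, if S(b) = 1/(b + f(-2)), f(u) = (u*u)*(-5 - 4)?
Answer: 211/48 ≈ 4.3958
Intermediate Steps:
f(u) = -9*u² (f(u) = u²*(-9) = -9*u²)
S(b) = 1/(-36 + b) (S(b) = 1/(b - 9*(-2)²) = 1/(b - 9*4) = 1/(b - 36) = 1/(-36 + b))
S(132)*422 = 422/(-36 + 132) = 422/96 = (1/96)*422 = 211/48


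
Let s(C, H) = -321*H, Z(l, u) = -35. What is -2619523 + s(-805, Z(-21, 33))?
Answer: -2608288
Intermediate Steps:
-2619523 + s(-805, Z(-21, 33)) = -2619523 - 321*(-35) = -2619523 + 11235 = -2608288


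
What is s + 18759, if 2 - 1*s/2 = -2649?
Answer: 24061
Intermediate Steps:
s = 5302 (s = 4 - 2*(-2649) = 4 + 5298 = 5302)
s + 18759 = 5302 + 18759 = 24061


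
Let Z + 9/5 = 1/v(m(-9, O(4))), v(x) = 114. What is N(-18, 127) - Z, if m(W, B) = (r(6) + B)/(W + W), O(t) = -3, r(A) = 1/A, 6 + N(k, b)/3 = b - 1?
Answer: 206221/570 ≈ 361.79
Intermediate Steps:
N(k, b) = -21 + 3*b (N(k, b) = -18 + 3*(b - 1) = -18 + 3*(-1 + b) = -18 + (-3 + 3*b) = -21 + 3*b)
m(W, B) = (⅙ + B)/(2*W) (m(W, B) = (1/6 + B)/(W + W) = (⅙ + B)/((2*W)) = (⅙ + B)*(1/(2*W)) = (⅙ + B)/(2*W))
Z = -1021/570 (Z = -9/5 + 1/114 = -1021/570 ≈ -1.7912)
N(-18, 127) - Z = (-21 + 3*127) - 1*(-1021/570) = (-21 + 381) + 1021/570 = 360 + 1021/570 = 206221/570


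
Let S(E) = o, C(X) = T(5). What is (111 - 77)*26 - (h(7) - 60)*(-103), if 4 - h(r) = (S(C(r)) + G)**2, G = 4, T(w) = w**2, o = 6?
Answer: -15184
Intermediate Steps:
C(X) = 25 (C(X) = 5**2 = 25)
S(E) = 6
h(r) = -96 (h(r) = 4 - (6 + 4)**2 = 4 - 1*10**2 = 4 - 1*100 = 4 - 100 = -96)
(111 - 77)*26 - (h(7) - 60)*(-103) = (111 - 77)*26 - (-96 - 60)*(-103) = 34*26 - (-156)*(-103) = 884 - 1*16068 = 884 - 16068 = -15184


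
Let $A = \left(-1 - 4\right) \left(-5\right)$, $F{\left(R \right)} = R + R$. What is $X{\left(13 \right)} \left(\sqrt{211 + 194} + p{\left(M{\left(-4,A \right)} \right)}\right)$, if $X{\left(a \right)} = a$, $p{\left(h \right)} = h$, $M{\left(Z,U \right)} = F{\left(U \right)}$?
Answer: $650 + 117 \sqrt{5} \approx 911.62$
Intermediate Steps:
$F{\left(R \right)} = 2 R$
$A = 25$ ($A = \left(-5\right) \left(-5\right) = 25$)
$M{\left(Z,U \right)} = 2 U$
$X{\left(13 \right)} \left(\sqrt{211 + 194} + p{\left(M{\left(-4,A \right)} \right)}\right) = 13 \left(\sqrt{211 + 194} + 2 \cdot 25\right) = 13 \left(\sqrt{405} + 50\right) = 13 \left(9 \sqrt{5} + 50\right) = 13 \left(50 + 9 \sqrt{5}\right) = 650 + 117 \sqrt{5}$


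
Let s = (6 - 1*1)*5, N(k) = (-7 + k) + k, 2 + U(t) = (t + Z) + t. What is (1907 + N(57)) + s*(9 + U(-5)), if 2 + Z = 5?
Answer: 2014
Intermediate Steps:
Z = 3 (Z = -2 + 5 = 3)
U(t) = 1 + 2*t (U(t) = -2 + ((t + 3) + t) = -2 + ((3 + t) + t) = -2 + (3 + 2*t) = 1 + 2*t)
N(k) = -7 + 2*k
s = 25 (s = (6 - 1)*5 = 5*5 = 25)
(1907 + N(57)) + s*(9 + U(-5)) = (1907 + (-7 + 2*57)) + 25*(9 + (1 + 2*(-5))) = (1907 + (-7 + 114)) + 25*(9 + (1 - 10)) = (1907 + 107) + 25*(9 - 9) = 2014 + 25*0 = 2014 + 0 = 2014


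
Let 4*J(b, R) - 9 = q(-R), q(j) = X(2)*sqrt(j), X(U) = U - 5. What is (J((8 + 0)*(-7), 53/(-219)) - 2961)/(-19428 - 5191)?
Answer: 11835/98476 + sqrt(11607)/7188748 ≈ 0.12020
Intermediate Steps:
X(U) = -5 + U
q(j) = -3*sqrt(j) (q(j) = (-5 + 2)*sqrt(j) = -3*sqrt(j))
J(b, R) = 9/4 - 3*sqrt(-R)/4 (J(b, R) = 9/4 + (-3*sqrt(-R))/4 = 9/4 - 3*sqrt(-R)/4)
(J((8 + 0)*(-7), 53/(-219)) - 2961)/(-19428 - 5191) = ((9/4 - 3*sqrt(53/219)/4) - 2961)/(-19428 - 5191) = ((9/4 - 3*sqrt(53/219)/4) - 2961)/(-24619) = ((9/4 - 3*sqrt(53/219)/4) - 2961)*(-1/24619) = ((9/4 - sqrt(11607)/292) - 2961)*(-1/24619) = (-11835/4 - sqrt(11607)/292)*(-1/24619) = 11835/98476 + sqrt(11607)/7188748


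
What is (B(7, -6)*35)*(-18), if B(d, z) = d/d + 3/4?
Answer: -2205/2 ≈ -1102.5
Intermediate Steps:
B(d, z) = 7/4 (B(d, z) = 1 + 3*(¼) = 1 + ¾ = 7/4)
(B(7, -6)*35)*(-18) = ((7/4)*35)*(-18) = (245/4)*(-18) = -2205/2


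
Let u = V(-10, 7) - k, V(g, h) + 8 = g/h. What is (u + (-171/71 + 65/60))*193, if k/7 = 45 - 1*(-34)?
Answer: -648909811/5964 ≈ -1.0880e+5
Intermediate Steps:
V(g, h) = -8 + g/h
k = 553 (k = 7*(45 - 1*(-34)) = 7*(45 + 34) = 7*79 = 553)
u = -3937/7 (u = (-8 - 10/7) - 1*553 = (-8 - 10*⅐) - 553 = (-8 - 10/7) - 553 = -66/7 - 553 = -3937/7 ≈ -562.43)
(u + (-171/71 + 65/60))*193 = (-3937/7 + (-171/71 + 65/60))*193 = (-3937/7 + (-171*1/71 + 65*(1/60)))*193 = (-3937/7 + (-171/71 + 13/12))*193 = (-3937/7 - 1129/852)*193 = -3362227/5964*193 = -648909811/5964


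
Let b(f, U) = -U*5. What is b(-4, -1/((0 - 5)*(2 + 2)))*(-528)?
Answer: 132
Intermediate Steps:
b(f, U) = -5*U
b(-4, -1/((0 - 5)*(2 + 2)))*(-528) = -(-5)/((0 - 5)*(2 + 2))*(-528) = -(-5)/((-5*4))*(-528) = -(-5)/(-20)*(-528) = -(-5)*(-1)/20*(-528) = -5*1/20*(-528) = -¼*(-528) = 132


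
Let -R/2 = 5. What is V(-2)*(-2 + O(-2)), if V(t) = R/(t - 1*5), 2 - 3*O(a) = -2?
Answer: -20/21 ≈ -0.95238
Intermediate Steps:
R = -10 (R = -2*5 = -10)
O(a) = 4/3 (O(a) = ⅔ - ⅓*(-2) = ⅔ + ⅔ = 4/3)
V(t) = -10/(-5 + t) (V(t) = -10/(t - 1*5) = -10/(t - 5) = -10/(-5 + t))
V(-2)*(-2 + O(-2)) = (-10/(-5 - 2))*(-2 + 4/3) = -10/(-7)*(-⅔) = -10*(-⅐)*(-⅔) = (10/7)*(-⅔) = -20/21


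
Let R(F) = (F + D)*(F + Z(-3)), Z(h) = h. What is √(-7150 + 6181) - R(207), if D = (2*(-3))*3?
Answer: -38556 + I*√969 ≈ -38556.0 + 31.129*I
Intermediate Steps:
D = -18 (D = -6*3 = -18)
R(F) = (-18 + F)*(-3 + F) (R(F) = (F - 18)*(F - 3) = (-18 + F)*(-3 + F))
√(-7150 + 6181) - R(207) = √(-7150 + 6181) - (54 + 207² - 21*207) = √(-969) - (54 + 42849 - 4347) = I*√969 - 1*38556 = I*√969 - 38556 = -38556 + I*√969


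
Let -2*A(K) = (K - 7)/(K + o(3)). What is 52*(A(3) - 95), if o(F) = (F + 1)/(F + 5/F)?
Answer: -132652/27 ≈ -4913.0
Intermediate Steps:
o(F) = (1 + F)/(F + 5/F)
A(K) = -(-7 + K)/(2*(6/7 + K)) (A(K) = -(K - 7)/(2*(K + 3*(1 + 3)/(5 + 3²))) = -(-7 + K)/(2*(K + 3*4/(5 + 9))) = -(-7 + K)/(2*(K + 3*4/14)) = -(-7 + K)/(2*(K + 3*(1/14)*4)) = -(-7 + K)/(2*(K + 6/7)) = -(-7 + K)/(2*(6/7 + K)))
52*(A(3) - 95) = 52*(7*(7 - 1*3)/(2*(6 + 7*3)) - 95) = 52*(7*(7 - 3)/(2*(6 + 21)) - 95) = 52*((7/2)*4/27 - 95) = 52*((7/2)*(1/27)*4 - 95) = 52*(14/27 - 95) = 52*(-2551/27) = -132652/27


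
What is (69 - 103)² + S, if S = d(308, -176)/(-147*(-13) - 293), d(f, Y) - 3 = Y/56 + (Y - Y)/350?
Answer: 13092855/11326 ≈ 1156.0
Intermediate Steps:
d(f, Y) = 3 + Y/56 (d(f, Y) = 3 + (Y/56 + (Y - Y)/350) = 3 + (Y*(1/56) + 0*(1/350)) = 3 + (Y/56 + 0) = 3 + Y/56)
S = -1/11326 (S = (3 + (1/56)*(-176))/(-147*(-13) - 293) = (3 - 22/7)/(1911 - 293) = -⅐/1618 = -⅐*1/1618 = -1/11326 ≈ -8.8292e-5)
(69 - 103)² + S = (69 - 103)² - 1/11326 = (-34)² - 1/11326 = 1156 - 1/11326 = 13092855/11326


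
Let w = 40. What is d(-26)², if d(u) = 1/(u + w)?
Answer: 1/196 ≈ 0.0051020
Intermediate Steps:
d(u) = 1/(40 + u) (d(u) = 1/(u + 40) = 1/(40 + u))
d(-26)² = (1/(40 - 26))² = (1/14)² = 1/196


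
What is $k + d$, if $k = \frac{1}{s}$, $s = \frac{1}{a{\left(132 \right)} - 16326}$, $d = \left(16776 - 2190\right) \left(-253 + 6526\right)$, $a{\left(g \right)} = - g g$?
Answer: $91464228$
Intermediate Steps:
$a{\left(g \right)} = - g^{2}$
$d = 91497978$ ($d = 14586 \cdot 6273 = 91497978$)
$s = - \frac{1}{33750}$ ($s = \frac{1}{- 132^{2} - 16326} = \frac{1}{\left(-1\right) 17424 - 16326} = \frac{1}{-17424 - 16326} = \frac{1}{-33750} = - \frac{1}{33750} \approx -2.963 \cdot 10^{-5}$)
$k = -33750$ ($k = \frac{1}{- \frac{1}{33750}} = -33750$)
$k + d = -33750 + 91497978 = 91464228$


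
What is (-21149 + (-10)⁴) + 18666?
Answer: 7517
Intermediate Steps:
(-21149 + (-10)⁴) + 18666 = (-21149 + 10000) + 18666 = -11149 + 18666 = 7517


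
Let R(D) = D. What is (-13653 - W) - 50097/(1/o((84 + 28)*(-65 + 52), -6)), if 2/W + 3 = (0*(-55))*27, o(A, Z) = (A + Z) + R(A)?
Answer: 438508181/3 ≈ 1.4617e+8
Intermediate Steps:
o(A, Z) = Z + 2*A (o(A, Z) = (A + Z) + A = Z + 2*A)
W = -2/3 (W = 2/(-3 + (0*(-55))*27) = 2/(-3 + 0*27) = 2/(-3 + 0) = 2/(-3) = 2*(-1/3) = -2/3 ≈ -0.66667)
(-13653 - W) - 50097/(1/o((84 + 28)*(-65 + 52), -6)) = (-13653 - 1*(-2/3)) - 50097/(1/(-6 + 2*((84 + 28)*(-65 + 52)))) = (-13653 + 2/3) - 50097/(1/(-6 + 2*(112*(-13)))) = -40957/3 - 50097/(1/(-6 + 2*(-1456))) = -40957/3 - 50097/(1/(-6 - 2912)) = -40957/3 - 50097/(1/(-2918)) = -40957/3 - 50097/(-1/2918) = -40957/3 - 50097*(-2918) = -40957/3 - 1*(-146183046) = -40957/3 + 146183046 = 438508181/3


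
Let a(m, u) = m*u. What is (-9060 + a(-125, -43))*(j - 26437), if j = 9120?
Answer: 63813145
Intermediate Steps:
(-9060 + a(-125, -43))*(j - 26437) = (-9060 - 125*(-43))*(9120 - 26437) = (-9060 + 5375)*(-17317) = -3685*(-17317) = 63813145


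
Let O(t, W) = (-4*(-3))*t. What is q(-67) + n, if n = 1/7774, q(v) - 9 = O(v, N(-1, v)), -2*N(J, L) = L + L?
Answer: -6180329/7774 ≈ -795.00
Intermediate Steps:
N(J, L) = -L (N(J, L) = -(L + L)/2 = -L)
O(t, W) = 12*t
q(v) = 9 + 12*v
n = 1/7774 ≈ 0.00012863
q(-67) + n = (9 + 12*(-67)) + 1/7774 = (9 - 804) + 1/7774 = -795 + 1/7774 = -6180329/7774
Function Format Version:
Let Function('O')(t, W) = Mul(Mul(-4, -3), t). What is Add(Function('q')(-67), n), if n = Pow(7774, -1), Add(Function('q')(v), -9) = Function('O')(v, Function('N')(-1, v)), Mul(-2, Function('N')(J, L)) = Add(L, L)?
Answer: Rational(-6180329, 7774) ≈ -795.00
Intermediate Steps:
Function('N')(J, L) = Mul(-1, L) (Function('N')(J, L) = Mul(Rational(-1, 2), Add(L, L)) = Mul(Rational(-1, 2), Mul(2, L)) = Mul(-1, L))
Function('O')(t, W) = Mul(12, t)
Function('q')(v) = Add(9, Mul(12, v))
n = Rational(1, 7774) ≈ 0.00012863
Add(Function('q')(-67), n) = Add(Add(9, Mul(12, -67)), Rational(1, 7774)) = Add(Add(9, -804), Rational(1, 7774)) = Add(-795, Rational(1, 7774)) = Rational(-6180329, 7774)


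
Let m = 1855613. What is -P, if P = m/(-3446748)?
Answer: 1855613/3446748 ≈ 0.53837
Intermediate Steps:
P = -1855613/3446748 (P = 1855613/(-3446748) = 1855613*(-1/3446748) = -1855613/3446748 ≈ -0.53837)
-P = -1*(-1855613/3446748) = 1855613/3446748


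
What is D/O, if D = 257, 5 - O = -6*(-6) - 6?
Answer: -257/25 ≈ -10.280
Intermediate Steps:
O = -25 (O = 5 - (-6*(-6) - 6) = 5 - (36 - 6) = 5 - 1*30 = 5 - 30 = -25)
D/O = 257/(-25) = 257*(-1/25) = -257/25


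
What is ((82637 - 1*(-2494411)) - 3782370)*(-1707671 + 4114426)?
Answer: -2900914750110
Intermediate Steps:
((82637 - 1*(-2494411)) - 3782370)*(-1707671 + 4114426) = ((82637 + 2494411) - 3782370)*2406755 = (2577048 - 3782370)*2406755 = -1205322*2406755 = -2900914750110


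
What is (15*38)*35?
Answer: 19950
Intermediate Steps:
(15*38)*35 = 570*35 = 19950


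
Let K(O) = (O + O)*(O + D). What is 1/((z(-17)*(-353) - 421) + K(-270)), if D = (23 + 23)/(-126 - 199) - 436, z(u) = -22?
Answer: 65/25262993 ≈ 2.5729e-6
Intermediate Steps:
D = -141746/325 (D = 46/(-325) - 436 = 46*(-1/325) - 436 = -46/325 - 436 = -141746/325 ≈ -436.14)
K(O) = 2*O*(-141746/325 + O) (K(O) = (O + O)*(O - 141746/325) = (2*O)*(-141746/325 + O) = 2*O*(-141746/325 + O))
1/((z(-17)*(-353) - 421) + K(-270)) = 1/((-22*(-353) - 421) + (2/325)*(-270)*(-141746 + 325*(-270))) = 1/((7766 - 421) + (2/325)*(-270)*(-141746 - 87750)) = 1/(7345 + (2/325)*(-270)*(-229496)) = 1/(7345 + 24785568/65) = 1/(25262993/65) = 65/25262993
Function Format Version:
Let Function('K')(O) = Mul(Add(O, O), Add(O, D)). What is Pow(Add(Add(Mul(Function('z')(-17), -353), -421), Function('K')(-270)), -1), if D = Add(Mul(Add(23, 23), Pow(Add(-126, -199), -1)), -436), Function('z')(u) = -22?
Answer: Rational(65, 25262993) ≈ 2.5729e-6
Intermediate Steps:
D = Rational(-141746, 325) (D = Add(Mul(46, Pow(-325, -1)), -436) = Add(Mul(46, Rational(-1, 325)), -436) = Add(Rational(-46, 325), -436) = Rational(-141746, 325) ≈ -436.14)
Function('K')(O) = Mul(2, O, Add(Rational(-141746, 325), O)) (Function('K')(O) = Mul(Add(O, O), Add(O, Rational(-141746, 325))) = Mul(Mul(2, O), Add(Rational(-141746, 325), O)) = Mul(2, O, Add(Rational(-141746, 325), O)))
Pow(Add(Add(Mul(Function('z')(-17), -353), -421), Function('K')(-270)), -1) = Pow(Add(Add(Mul(-22, -353), -421), Mul(Rational(2, 325), -270, Add(-141746, Mul(325, -270)))), -1) = Pow(Add(Add(7766, -421), Mul(Rational(2, 325), -270, Add(-141746, -87750))), -1) = Pow(Add(7345, Mul(Rational(2, 325), -270, -229496)), -1) = Pow(Add(7345, Rational(24785568, 65)), -1) = Pow(Rational(25262993, 65), -1) = Rational(65, 25262993)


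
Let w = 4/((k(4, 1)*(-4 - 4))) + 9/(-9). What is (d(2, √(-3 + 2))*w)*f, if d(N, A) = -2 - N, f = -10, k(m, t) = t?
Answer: -60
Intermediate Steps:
w = -3/2 (w = 4/((1*(-4 - 4))) + 9/(-9) = 4/((1*(-8))) + 9*(-⅑) = 4/(-8) - 1 = 4*(-⅛) - 1 = -½ - 1 = -3/2 ≈ -1.5000)
(d(2, √(-3 + 2))*w)*f = ((-2 - 1*2)*(-3/2))*(-10) = ((-2 - 2)*(-3/2))*(-10) = -4*(-3/2)*(-10) = 6*(-10) = -60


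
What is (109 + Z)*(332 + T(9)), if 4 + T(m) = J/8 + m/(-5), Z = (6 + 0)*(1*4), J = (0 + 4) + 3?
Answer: 1740039/40 ≈ 43501.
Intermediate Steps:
J = 7 (J = 4 + 3 = 7)
Z = 24 (Z = 6*4 = 24)
T(m) = -25/8 - m/5 (T(m) = -4 + (7/8 + m/(-5)) = -4 + (7*(1/8) + m*(-1/5)) = -4 + (7/8 - m/5) = -25/8 - m/5)
(109 + Z)*(332 + T(9)) = (109 + 24)*(332 + (-25/8 - 1/5*9)) = 133*(332 + (-25/8 - 9/5)) = 133*(332 - 197/40) = 133*(13083/40) = 1740039/40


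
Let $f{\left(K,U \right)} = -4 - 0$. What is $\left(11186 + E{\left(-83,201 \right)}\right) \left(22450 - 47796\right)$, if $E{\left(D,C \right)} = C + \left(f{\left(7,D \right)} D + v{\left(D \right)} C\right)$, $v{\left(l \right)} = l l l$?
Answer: $2912698143928$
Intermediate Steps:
$f{\left(K,U \right)} = -4$ ($f{\left(K,U \right)} = -4 + 0 = -4$)
$v{\left(l \right)} = l^{3}$ ($v{\left(l \right)} = l^{2} l = l^{3}$)
$E{\left(D,C \right)} = C - 4 D + C D^{3}$ ($E{\left(D,C \right)} = C + \left(- 4 D + D^{3} C\right) = C + \left(- 4 D + C D^{3}\right) = C - 4 D + C D^{3}$)
$\left(11186 + E{\left(-83,201 \right)}\right) \left(22450 - 47796\right) = \left(11186 + \left(201 - -332 + 201 \left(-83\right)^{3}\right)\right) \left(22450 - 47796\right) = \left(11186 + \left(201 + 332 + 201 \left(-571787\right)\right)\right) \left(-25346\right) = \left(11186 + \left(201 + 332 - 114929187\right)\right) \left(-25346\right) = \left(11186 - 114928654\right) \left(-25346\right) = \left(-114917468\right) \left(-25346\right) = 2912698143928$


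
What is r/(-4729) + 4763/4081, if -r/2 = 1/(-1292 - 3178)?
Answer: 4576513024/3921215865 ≈ 1.1671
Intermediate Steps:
r = 1/2235 (r = -2/(-1292 - 3178) = -2/(-4470) = -2*(-1/4470) = 1/2235 ≈ 0.00044743)
r/(-4729) + 4763/4081 = (1/2235)/(-4729) + 4763/4081 = (1/2235)*(-1/4729) + 4763*(1/4081) = -1/10569315 + 433/371 = 4576513024/3921215865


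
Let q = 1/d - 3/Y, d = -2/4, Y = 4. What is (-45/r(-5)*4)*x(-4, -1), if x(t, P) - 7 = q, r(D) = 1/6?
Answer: -4590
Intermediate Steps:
r(D) = 1/6
d = -1/2 (d = -2*1/4 = -1/2 ≈ -0.50000)
q = -11/4 (q = 1/(-1/2) - 3/4 = 1*(-2) - 3*1/4 = -2 - 3/4 = -11/4 ≈ -2.7500)
x(t, P) = 17/4 (x(t, P) = 7 - 11/4 = 17/4)
(-45/r(-5)*4)*x(-4, -1) = (-45/1/6*4)*(17/4) = (-45*6*4)*(17/4) = -270*4*(17/4) = -1080*17/4 = -4590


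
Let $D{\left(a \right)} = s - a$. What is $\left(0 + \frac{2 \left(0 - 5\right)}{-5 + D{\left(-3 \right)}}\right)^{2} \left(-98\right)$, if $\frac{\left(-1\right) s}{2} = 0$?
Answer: $-2450$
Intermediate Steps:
$s = 0$ ($s = \left(-2\right) 0 = 0$)
$D{\left(a \right)} = - a$ ($D{\left(a \right)} = 0 - a = - a$)
$\left(0 + \frac{2 \left(0 - 5\right)}{-5 + D{\left(-3 \right)}}\right)^{2} \left(-98\right) = \left(0 + \frac{2 \left(0 - 5\right)}{-5 - -3}\right)^{2} \left(-98\right) = \left(0 + \frac{2 \left(-5\right)}{-5 + 3}\right)^{2} \left(-98\right) = \left(0 - \frac{10}{-2}\right)^{2} \left(-98\right) = \left(0 - -5\right)^{2} \left(-98\right) = \left(0 + 5\right)^{2} \left(-98\right) = 5^{2} \left(-98\right) = 25 \left(-98\right) = -2450$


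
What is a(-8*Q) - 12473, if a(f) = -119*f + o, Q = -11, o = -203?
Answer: -23148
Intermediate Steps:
a(f) = -203 - 119*f (a(f) = -119*f - 203 = -203 - 119*f)
a(-8*Q) - 12473 = (-203 - (-952)*(-11)) - 12473 = (-203 - 119*88) - 12473 = (-203 - 10472) - 12473 = -10675 - 12473 = -23148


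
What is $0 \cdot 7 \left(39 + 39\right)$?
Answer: $0$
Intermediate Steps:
$0 \cdot 7 \left(39 + 39\right) = 0 \cdot 78 = 0$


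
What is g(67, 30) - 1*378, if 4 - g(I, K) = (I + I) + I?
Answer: -575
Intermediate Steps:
g(I, K) = 4 - 3*I (g(I, K) = 4 - ((I + I) + I) = 4 - (2*I + I) = 4 - 3*I)
g(67, 30) - 1*378 = (4 - 3*67) - 1*378 = (4 - 201) - 378 = -197 - 378 = -575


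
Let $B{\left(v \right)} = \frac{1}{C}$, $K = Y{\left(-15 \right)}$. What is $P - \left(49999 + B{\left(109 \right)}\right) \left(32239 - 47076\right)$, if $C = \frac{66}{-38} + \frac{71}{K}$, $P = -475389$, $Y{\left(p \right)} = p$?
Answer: $\frac{1367063194711}{1844} \approx 7.4136 \cdot 10^{8}$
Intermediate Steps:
$K = -15$
$C = - \frac{1844}{285}$ ($C = \frac{66}{-38} + \frac{71}{-15} = 66 \left(- \frac{1}{38}\right) + 71 \left(- \frac{1}{15}\right) = - \frac{33}{19} - \frac{71}{15} = - \frac{1844}{285} \approx -6.4702$)
$B{\left(v \right)} = - \frac{285}{1844}$ ($B{\left(v \right)} = \frac{1}{- \frac{1844}{285}} = - \frac{285}{1844}$)
$P - \left(49999 + B{\left(109 \right)}\right) \left(32239 - 47076\right) = -475389 - \left(49999 - \frac{285}{1844}\right) \left(32239 - 47076\right) = -475389 - \frac{92197871}{1844} \left(-14837\right) = -475389 - - \frac{1367939812027}{1844} = -475389 + \frac{1367939812027}{1844} = \frac{1367063194711}{1844}$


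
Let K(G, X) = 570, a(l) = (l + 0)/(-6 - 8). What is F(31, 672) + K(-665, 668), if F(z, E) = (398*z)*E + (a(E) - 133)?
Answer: 8291525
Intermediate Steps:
a(l) = -l/14 (a(l) = l/(-14) = l*(-1/14) = -l/14)
F(z, E) = -133 - E/14 + 398*E*z (F(z, E) = (398*z)*E + (-E/14 - 133) = 398*E*z + (-133 - E/14) = -133 - E/14 + 398*E*z)
F(31, 672) + K(-665, 668) = (-133 - 1/14*672 + 398*672*31) + 570 = (-133 - 48 + 8291136) + 570 = 8290955 + 570 = 8291525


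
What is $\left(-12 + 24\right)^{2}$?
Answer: $144$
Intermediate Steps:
$\left(-12 + 24\right)^{2} = 12^{2} = 144$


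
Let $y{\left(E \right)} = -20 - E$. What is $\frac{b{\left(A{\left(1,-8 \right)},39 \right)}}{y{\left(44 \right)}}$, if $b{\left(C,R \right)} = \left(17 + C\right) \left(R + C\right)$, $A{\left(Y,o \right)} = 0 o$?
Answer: $- \frac{663}{64} \approx -10.359$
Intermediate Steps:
$A{\left(Y,o \right)} = 0$
$b{\left(C,R \right)} = \left(17 + C\right) \left(C + R\right)$
$\frac{b{\left(A{\left(1,-8 \right)},39 \right)}}{y{\left(44 \right)}} = \frac{0^{2} + 17 \cdot 0 + 17 \cdot 39 + 0 \cdot 39}{-20 - 44} = \frac{0 + 0 + 663 + 0}{-20 - 44} = \frac{663}{-64} = 663 \left(- \frac{1}{64}\right) = - \frac{663}{64}$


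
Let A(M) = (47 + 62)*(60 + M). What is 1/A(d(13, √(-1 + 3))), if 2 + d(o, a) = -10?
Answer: 1/5232 ≈ 0.00019113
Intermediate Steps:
d(o, a) = -12 (d(o, a) = -2 - 10 = -12)
A(M) = 6540 + 109*M (A(M) = 109*(60 + M) = 6540 + 109*M)
1/A(d(13, √(-1 + 3))) = 1/(6540 + 109*(-12)) = 1/(6540 - 1308) = 1/5232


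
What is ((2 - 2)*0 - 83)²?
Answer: 6889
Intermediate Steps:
((2 - 2)*0 - 83)² = (0*0 - 83)² = (0 - 83)² = (-83)² = 6889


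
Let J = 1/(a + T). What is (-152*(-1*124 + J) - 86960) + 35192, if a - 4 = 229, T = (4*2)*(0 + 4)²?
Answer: -625488/19 ≈ -32920.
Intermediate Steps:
T = 128 (T = 8*4² = 8*16 = 128)
a = 233 (a = 4 + 229 = 233)
J = 1/361 (J = 1/(233 + 128) = 1/361 ≈ 0.0027701)
(-152*(-1*124 + J) - 86960) + 35192 = (-152*(-1*124 + 1/361) - 86960) + 35192 = (-152*(-124 + 1/361) - 86960) + 35192 = (-152*(-44763/361) - 86960) + 35192 = (358104/19 - 86960) + 35192 = -1294136/19 + 35192 = -625488/19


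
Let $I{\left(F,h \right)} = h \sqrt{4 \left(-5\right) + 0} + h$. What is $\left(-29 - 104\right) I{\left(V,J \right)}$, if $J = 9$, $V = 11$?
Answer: $-1197 - 2394 i \sqrt{5} \approx -1197.0 - 5353.1 i$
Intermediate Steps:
$I{\left(F,h \right)} = h + 2 i h \sqrt{5}$ ($I{\left(F,h \right)} = h \sqrt{-20 + 0} + h = h \sqrt{-20} + h = h 2 i \sqrt{5} + h = 2 i h \sqrt{5} + h = h + 2 i h \sqrt{5}$)
$\left(-29 - 104\right) I{\left(V,J \right)} = \left(-29 - 104\right) 9 \left(1 + 2 i \sqrt{5}\right) = - 133 \left(9 + 18 i \sqrt{5}\right) = -1197 - 2394 i \sqrt{5}$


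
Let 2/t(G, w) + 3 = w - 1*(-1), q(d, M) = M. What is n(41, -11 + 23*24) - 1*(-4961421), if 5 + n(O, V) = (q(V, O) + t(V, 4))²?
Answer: 4963180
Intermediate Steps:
t(G, w) = 2/(-2 + w) (t(G, w) = 2/(-3 + (w - 1*(-1))) = 2/(-3 + (w + 1)) = 2/(-3 + (1 + w)) = 2/(-2 + w))
n(O, V) = -5 + (1 + O)² (n(O, V) = -5 + (O + 2/(-2 + 4))² = -5 + (O + 2/2)² = -5 + (O + 2*(½))² = -5 + (O + 1)² = -5 + (1 + O)²)
n(41, -11 + 23*24) - 1*(-4961421) = (-5 + (1 + 41)²) - 1*(-4961421) = (-5 + 42²) + 4961421 = (-5 + 1764) + 4961421 = 1759 + 4961421 = 4963180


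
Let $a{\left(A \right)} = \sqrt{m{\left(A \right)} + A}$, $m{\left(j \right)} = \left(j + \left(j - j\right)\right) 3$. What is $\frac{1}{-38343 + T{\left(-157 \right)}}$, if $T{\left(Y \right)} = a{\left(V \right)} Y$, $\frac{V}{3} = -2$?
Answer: $\frac{i}{- 38343 i + 314 \sqrt{6}} \approx -2.607 \cdot 10^{-5} + 5.2295 \cdot 10^{-7} i$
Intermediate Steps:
$m{\left(j \right)} = 3 j$ ($m{\left(j \right)} = \left(j + 0\right) 3 = j 3 = 3 j$)
$V = -6$ ($V = 3 \left(-2\right) = -6$)
$a{\left(A \right)} = 2 \sqrt{A}$ ($a{\left(A \right)} = \sqrt{3 A + A} = \sqrt{4 A} = 2 \sqrt{A}$)
$T{\left(Y \right)} = 2 i Y \sqrt{6}$ ($T{\left(Y \right)} = 2 \sqrt{-6} Y = 2 i \sqrt{6} Y = 2 i Y \sqrt{6}$)
$\frac{1}{-38343 + T{\left(-157 \right)}} = \frac{1}{-38343 + 2 i \left(-157\right) \sqrt{6}} = \frac{1}{-38343 - 314 i \sqrt{6}}$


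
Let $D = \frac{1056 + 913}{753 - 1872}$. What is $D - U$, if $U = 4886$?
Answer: $- \frac{5469403}{1119} \approx -4887.8$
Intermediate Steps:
$D = - \frac{1969}{1119}$ ($D = \frac{1969}{-1119} = 1969 \left(- \frac{1}{1119}\right) = - \frac{1969}{1119} \approx -1.7596$)
$D - U = - \frac{1969}{1119} - 4886 = - \frac{5469403}{1119}$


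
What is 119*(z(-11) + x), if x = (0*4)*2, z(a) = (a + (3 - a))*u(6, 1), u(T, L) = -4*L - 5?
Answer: -3213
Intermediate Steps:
u(T, L) = -5 - 4*L
z(a) = -27 (z(a) = (a + (3 - a))*(-5 - 4*1) = 3*(-5 - 4) = 3*(-9) = -27)
x = 0 (x = 0*2 = 0)
119*(z(-11) + x) = 119*(-27 + 0) = 119*(-27) = -3213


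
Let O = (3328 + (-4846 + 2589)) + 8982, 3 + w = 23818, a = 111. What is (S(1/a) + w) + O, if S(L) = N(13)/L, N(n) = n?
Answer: 35311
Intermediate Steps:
w = 23815 (w = -3 + 23818 = 23815)
S(L) = 13/L
O = 10053 (O = (3328 - 2257) + 8982 = 1071 + 8982 = 10053)
(S(1/a) + w) + O = (13/(1/111) + 23815) + 10053 = (13*111 + 23815) + 10053 = (1443 + 23815) + 10053 = 25258 + 10053 = 35311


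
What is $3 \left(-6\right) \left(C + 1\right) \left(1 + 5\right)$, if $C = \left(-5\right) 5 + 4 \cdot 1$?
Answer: $2160$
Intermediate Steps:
$C = -21$ ($C = -25 + 4 = -21$)
$3 \left(-6\right) \left(C + 1\right) \left(1 + 5\right) = 3 \left(-6\right) \left(-21 + 1\right) \left(1 + 5\right) = - 18 \left(\left(-20\right) 6\right) = \left(-18\right) \left(-120\right) = 2160$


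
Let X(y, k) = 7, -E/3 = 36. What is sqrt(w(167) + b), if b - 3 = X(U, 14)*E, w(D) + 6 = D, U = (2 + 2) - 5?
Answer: 4*I*sqrt(37) ≈ 24.331*I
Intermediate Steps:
E = -108 (E = -3*36 = -108)
U = -1 (U = 4 - 5 = -1)
w(D) = -6 + D
b = -753 (b = 3 + 7*(-108) = 3 - 756 = -753)
sqrt(w(167) + b) = sqrt((-6 + 167) - 753) = sqrt(161 - 753) = sqrt(-592) = 4*I*sqrt(37)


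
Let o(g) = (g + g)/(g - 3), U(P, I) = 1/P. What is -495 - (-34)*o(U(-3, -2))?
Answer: -2441/5 ≈ -488.20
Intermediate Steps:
o(g) = 2*g/(-3 + g) (o(g) = (2*g)/(-3 + g) = 2*g/(-3 + g))
-495 - (-34)*o(U(-3, -2)) = -495 - (-34)*2/(-3*(-3 + 1/(-3))) = -495 - (-34)*2*(-1/3)/(-3 - 1/3) = -495 - (-34)*2*(-1/3)/(-10/3) = -495 - (-34)*2*(-1/3)*(-3/10) = -495 - (-34)/5 = -495 - 1*(-34/5) = -495 + 34/5 = -2441/5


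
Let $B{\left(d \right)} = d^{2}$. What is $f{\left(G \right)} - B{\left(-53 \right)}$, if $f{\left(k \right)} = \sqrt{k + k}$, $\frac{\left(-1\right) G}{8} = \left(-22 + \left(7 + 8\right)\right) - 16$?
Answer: $-2809 + 4 \sqrt{23} \approx -2789.8$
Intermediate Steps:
$G = 184$ ($G = - 8 \left(\left(-22 + \left(7 + 8\right)\right) - 16\right) = - 8 \left(\left(-22 + 15\right) - 16\right) = - 8 \left(-7 - 16\right) = \left(-8\right) \left(-23\right) = 184$)
$f{\left(k \right)} = \sqrt{2} \sqrt{k}$ ($f{\left(k \right)} = \sqrt{2 k} = \sqrt{2} \sqrt{k}$)
$f{\left(G \right)} - B{\left(-53 \right)} = \sqrt{2} \sqrt{184} - \left(-53\right)^{2} = \sqrt{2} \cdot 2 \sqrt{46} - 2809 = 4 \sqrt{23} - 2809 = -2809 + 4 \sqrt{23}$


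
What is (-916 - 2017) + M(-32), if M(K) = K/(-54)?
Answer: -79175/27 ≈ -2932.4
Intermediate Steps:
M(K) = -K/54 (M(K) = K*(-1/54) = -K/54)
(-916 - 2017) + M(-32) = (-916 - 2017) - 1/54*(-32) = -2933 + 16/27 = -79175/27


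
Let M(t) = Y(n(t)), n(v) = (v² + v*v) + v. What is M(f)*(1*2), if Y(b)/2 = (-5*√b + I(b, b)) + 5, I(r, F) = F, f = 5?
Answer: 240 - 20*√55 ≈ 91.676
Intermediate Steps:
n(v) = v + 2*v² (n(v) = (v² + v²) + v = 2*v² + v = v + 2*v²)
Y(b) = 10 - 10*√b + 2*b (Y(b) = 2*((-5*√b + b) + 5) = 2*((b - 5*√b) + 5) = 2*(5 + b - 5*√b) = 10 - 10*√b + 2*b)
M(t) = 10 - 10*√(t*(1 + 2*t)) + 2*t*(1 + 2*t) (M(t) = 10 - 10*√(t*(1 + 2*t)) + 2*(t*(1 + 2*t)) = 10 - 10*√(t*(1 + 2*t)) + 2*t*(1 + 2*t))
M(f)*(1*2) = (10 - 10*√5*√(1 + 2*5) + 2*5*(1 + 2*5))*(1*2) = (10 - 10*√5*√(1 + 10) + 2*5*(1 + 10))*2 = (10 - 10*√55 + 2*5*11)*2 = (10 - 10*√55 + 110)*2 = (120 - 10*√55)*2 = 240 - 20*√55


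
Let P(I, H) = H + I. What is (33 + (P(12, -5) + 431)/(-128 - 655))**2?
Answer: 71690089/68121 ≈ 1052.4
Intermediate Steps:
(33 + (P(12, -5) + 431)/(-128 - 655))**2 = (33 + ((-5 + 12) + 431)/(-128 - 655))**2 = (33 + (7 + 431)/(-783))**2 = (33 + 438*(-1/783))**2 = (33 - 146/261)**2 = (8467/261)**2 = 71690089/68121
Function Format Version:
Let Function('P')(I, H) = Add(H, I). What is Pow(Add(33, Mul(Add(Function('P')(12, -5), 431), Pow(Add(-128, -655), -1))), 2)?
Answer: Rational(71690089, 68121) ≈ 1052.4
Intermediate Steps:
Pow(Add(33, Mul(Add(Function('P')(12, -5), 431), Pow(Add(-128, -655), -1))), 2) = Pow(Add(33, Mul(Add(Add(-5, 12), 431), Pow(Add(-128, -655), -1))), 2) = Pow(Add(33, Mul(Add(7, 431), Pow(-783, -1))), 2) = Pow(Add(33, Mul(438, Rational(-1, 783))), 2) = Pow(Add(33, Rational(-146, 261)), 2) = Pow(Rational(8467, 261), 2) = Rational(71690089, 68121)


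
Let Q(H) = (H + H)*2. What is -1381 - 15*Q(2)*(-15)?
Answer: 419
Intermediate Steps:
Q(H) = 4*H (Q(H) = (2*H)*2 = 4*H)
-1381 - 15*Q(2)*(-15) = -1381 - 60*2*(-15) = -1381 - 15*8*(-15) = -1381 - 120*(-15) = -1381 + 1800 = 419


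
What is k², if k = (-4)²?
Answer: 256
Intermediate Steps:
k = 16
k² = 16² = 256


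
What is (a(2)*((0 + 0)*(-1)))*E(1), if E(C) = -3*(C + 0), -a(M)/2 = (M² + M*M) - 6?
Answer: 0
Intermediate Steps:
a(M) = 12 - 4*M² (a(M) = -2*((M² + M*M) - 6) = -2*((M² + M²) - 6) = -2*(2*M² - 6) = -2*(-6 + 2*M²) = 12 - 4*M²)
E(C) = -3*C
(a(2)*((0 + 0)*(-1)))*E(1) = ((12 - 4*2²)*((0 + 0)*(-1)))*(-3*1) = ((12 - 4*4)*(0*(-1)))*(-3) = ((12 - 16)*0)*(-3) = -4*0*(-3) = 0*(-3) = 0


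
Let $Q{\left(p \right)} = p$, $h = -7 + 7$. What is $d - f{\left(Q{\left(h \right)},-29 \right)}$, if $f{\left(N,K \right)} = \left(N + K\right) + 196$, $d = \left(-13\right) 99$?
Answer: $-1454$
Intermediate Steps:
$h = 0$
$d = -1287$
$f{\left(N,K \right)} = 196 + K + N$ ($f{\left(N,K \right)} = \left(K + N\right) + 196 = 196 + K + N$)
$d - f{\left(Q{\left(h \right)},-29 \right)} = -1287 - \left(196 - 29 + 0\right) = -1287 - 167 = -1454$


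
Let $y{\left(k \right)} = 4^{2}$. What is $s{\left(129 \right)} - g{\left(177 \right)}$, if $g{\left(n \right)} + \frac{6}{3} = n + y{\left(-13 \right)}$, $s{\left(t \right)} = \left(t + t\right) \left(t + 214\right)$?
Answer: $88303$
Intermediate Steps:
$y{\left(k \right)} = 16$
$s{\left(t \right)} = 2 t \left(214 + t\right)$
$g{\left(n \right)} = 14 + n$ ($g{\left(n \right)} = -2 + \left(n + 16\right) = -2 + \left(16 + n\right) = 14 + n$)
$s{\left(129 \right)} - g{\left(177 \right)} = 2 \cdot 129 \left(214 + 129\right) - \left(14 + 177\right) = 2 \cdot 129 \cdot 343 - 191 = 88494 - 191 = 88303$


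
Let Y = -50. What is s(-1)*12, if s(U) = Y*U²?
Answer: -600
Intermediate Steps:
s(U) = -50*U²
s(-1)*12 = -50*(-1)²*12 = -50*1*12 = -50*12 = -600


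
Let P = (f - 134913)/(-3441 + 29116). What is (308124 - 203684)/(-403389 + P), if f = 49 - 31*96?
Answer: -536299400/2071430083 ≈ -0.25890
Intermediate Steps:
f = -2927 (f = 49 - 2976 = -2927)
P = -27568/5135 (P = (-2927 - 134913)/(-3441 + 29116) = -137840/25675 = -137840*1/25675 = -27568/5135 ≈ -5.3686)
(308124 - 203684)/(-403389 + P) = (308124 - 203684)/(-403389 - 27568/5135) = 104440/(-2071430083/5135) = 104440*(-5135/2071430083) = -536299400/2071430083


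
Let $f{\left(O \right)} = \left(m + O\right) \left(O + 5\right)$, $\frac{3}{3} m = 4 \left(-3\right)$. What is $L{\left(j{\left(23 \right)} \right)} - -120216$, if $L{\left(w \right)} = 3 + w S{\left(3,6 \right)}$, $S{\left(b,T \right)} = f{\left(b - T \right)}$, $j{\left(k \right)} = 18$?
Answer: $119679$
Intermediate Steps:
$m = -12$ ($m = 4 \left(-3\right) = -12$)
$f{\left(O \right)} = \left(-12 + O\right) \left(5 + O\right)$ ($f{\left(O \right)} = \left(-12 + O\right) \left(O + 5\right) = \left(-12 + O\right) \left(5 + O\right)$)
$S{\left(b,T \right)} = -60 + \left(b - T\right)^{2} - 7 b + 7 T$ ($S{\left(b,T \right)} = -60 + \left(b - T\right)^{2} - 7 \left(b - T\right) = -60 + \left(b - T\right)^{2} + \left(- 7 b + 7 T\right) = -60 + \left(b - T\right)^{2} - 7 b + 7 T$)
$L{\left(w \right)} = 3 - 30 w$ ($L{\left(w \right)} = 3 + w \left(-60 + \left(6 - 3\right)^{2} - 21 + 7 \cdot 6\right) = 3 + w \left(-60 + \left(6 - 3\right)^{2} - 21 + 42\right) = 3 + w \left(-60 + 3^{2} - 21 + 42\right) = 3 + w \left(-60 + 9 - 21 + 42\right) = 3 + w \left(-30\right) = 3 - 30 w$)
$L{\left(j{\left(23 \right)} \right)} - -120216 = \left(3 - 540\right) - -120216 = \left(3 - 540\right) + 120216 = -537 + 120216 = 119679$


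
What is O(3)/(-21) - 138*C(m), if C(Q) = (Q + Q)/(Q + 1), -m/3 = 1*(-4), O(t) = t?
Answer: -23197/91 ≈ -254.91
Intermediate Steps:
m = 12 (m = -3*(-4) = 12)
C(Q) = 2*Q/(1 + Q) (C(Q) = (2*Q)/(1 + Q) = 2*Q/(1 + Q))
O(3)/(-21) - 138*C(m) = 3/(-21) - 276*12/(1 + 12) = 3*(-1/21) - 276*12/13 = -⅐ - 276*12/13 = -⅐ - 138*24/13 = -⅐ - 3312/13 = -23197/91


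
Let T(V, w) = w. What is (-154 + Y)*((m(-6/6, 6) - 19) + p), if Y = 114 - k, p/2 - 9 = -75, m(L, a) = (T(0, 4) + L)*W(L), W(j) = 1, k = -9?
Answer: 4588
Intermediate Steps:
m(L, a) = 4 + L (m(L, a) = (4 + L)*1 = 4 + L)
p = -132 (p = 18 + 2*(-75) = 18 - 150 = -132)
Y = 123 (Y = 114 - 1*(-9) = 114 + 9 = 123)
(-154 + Y)*((m(-6/6, 6) - 19) + p) = (-154 + 123)*(((4 - 6/6) - 19) - 132) = -31*(((4 - 6*⅙) - 19) - 132) = -31*(((4 - 1) - 19) - 132) = -31*((3 - 19) - 132) = -31*(-16 - 132) = -31*(-148) = 4588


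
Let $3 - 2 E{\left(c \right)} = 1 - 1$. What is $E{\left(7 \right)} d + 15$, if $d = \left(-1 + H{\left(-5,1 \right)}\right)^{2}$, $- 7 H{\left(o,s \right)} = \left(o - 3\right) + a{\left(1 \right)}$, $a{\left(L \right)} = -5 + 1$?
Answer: $\frac{1545}{98} \approx 15.765$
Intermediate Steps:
$a{\left(L \right)} = -4$
$H{\left(o,s \right)} = 1 - \frac{o}{7}$ ($H{\left(o,s \right)} = - \frac{\left(o - 3\right) - 4}{7} = - \frac{\left(-3 + o\right) - 4}{7} = - \frac{-7 + o}{7} = 1 - \frac{o}{7}$)
$E{\left(c \right)} = \frac{3}{2}$ ($E{\left(c \right)} = \frac{3}{2} - \frac{1 - 1}{2} = \frac{3}{2} - 0 = \frac{3}{2} + 0 = \frac{3}{2}$)
$d = \frac{25}{49}$ ($d = \left(-1 + \left(1 - - \frac{5}{7}\right)\right)^{2} = \left(-1 + \left(1 + \frac{5}{7}\right)\right)^{2} = \left(-1 + \frac{12}{7}\right)^{2} = \left(\frac{5}{7}\right)^{2} = \frac{25}{49} \approx 0.5102$)
$E{\left(7 \right)} d + 15 = \frac{3}{2} \cdot \frac{25}{49} + 15 = \frac{75}{98} + 15 = \frac{1545}{98}$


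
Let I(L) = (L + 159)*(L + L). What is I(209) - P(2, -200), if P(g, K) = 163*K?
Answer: 186424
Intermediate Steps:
I(L) = 2*L*(159 + L) (I(L) = (159 + L)*(2*L) = 2*L*(159 + L))
I(209) - P(2, -200) = 2*209*(159 + 209) - 163*(-200) = 2*209*368 - 1*(-32600) = 153824 + 32600 = 186424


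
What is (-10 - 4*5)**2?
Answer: 900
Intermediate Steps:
(-10 - 4*5)**2 = (-10 - 20)**2 = (-30)**2 = 900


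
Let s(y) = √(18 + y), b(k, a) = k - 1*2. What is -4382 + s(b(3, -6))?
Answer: -4382 + √19 ≈ -4377.6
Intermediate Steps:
b(k, a) = -2 + k (b(k, a) = k - 2 = -2 + k)
-4382 + s(b(3, -6)) = -4382 + √(18 + (-2 + 3)) = -4382 + √(18 + 1) = -4382 + √19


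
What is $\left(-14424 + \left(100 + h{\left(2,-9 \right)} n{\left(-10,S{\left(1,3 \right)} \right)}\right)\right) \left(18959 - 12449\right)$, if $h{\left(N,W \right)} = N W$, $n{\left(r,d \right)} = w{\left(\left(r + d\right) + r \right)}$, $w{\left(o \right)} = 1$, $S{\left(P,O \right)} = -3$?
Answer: $-93366420$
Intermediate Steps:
$n{\left(r,d \right)} = 1$
$\left(-14424 + \left(100 + h{\left(2,-9 \right)} n{\left(-10,S{\left(1,3 \right)} \right)}\right)\right) \left(18959 - 12449\right) = \left(-14424 + \left(100 + 2 \left(-9\right) 1\right)\right) \left(18959 - 12449\right) = \left(-14424 + \left(100 - 18\right)\right) 6510 = \left(-14424 + 82\right) 6510 = \left(-14342\right) 6510 = -93366420$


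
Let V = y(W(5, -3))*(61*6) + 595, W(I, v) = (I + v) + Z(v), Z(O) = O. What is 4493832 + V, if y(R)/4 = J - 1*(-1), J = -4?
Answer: 4490035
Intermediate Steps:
W(I, v) = I + 2*v (W(I, v) = (I + v) + v = I + 2*v)
y(R) = -12 (y(R) = 4*(-4 - 1*(-1)) = 4*(-4 + 1) = 4*(-3) = -12)
V = -3797 (V = -732*6 + 595 = -12*366 + 595 = -4392 + 595 = -3797)
4493832 + V = 4493832 - 3797 = 4490035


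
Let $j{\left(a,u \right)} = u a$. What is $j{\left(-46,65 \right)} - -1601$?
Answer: $-1389$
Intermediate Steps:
$j{\left(a,u \right)} = a u$
$j{\left(-46,65 \right)} - -1601 = \left(-46\right) 65 - -1601 = -2990 + 1601 = -1389$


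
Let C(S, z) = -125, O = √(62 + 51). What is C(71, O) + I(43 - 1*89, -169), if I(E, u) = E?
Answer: -171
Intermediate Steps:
O = √113 ≈ 10.630
C(71, O) + I(43 - 1*89, -169) = -125 + (43 - 1*89) = -125 + (43 - 89) = -125 - 46 = -171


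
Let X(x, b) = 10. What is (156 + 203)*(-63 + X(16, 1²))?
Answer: -19027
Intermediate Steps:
(156 + 203)*(-63 + X(16, 1²)) = (156 + 203)*(-63 + 10) = 359*(-53) = -19027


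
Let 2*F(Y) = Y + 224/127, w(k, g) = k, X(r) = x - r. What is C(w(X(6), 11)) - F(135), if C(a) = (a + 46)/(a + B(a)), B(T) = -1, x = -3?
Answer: -45772/635 ≈ -72.082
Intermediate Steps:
X(r) = -3 - r
F(Y) = 112/127 + Y/2 (F(Y) = (Y + 224/127)/2 = (224/127 + Y)/2 = 112/127 + Y/2)
C(a) = (46 + a)/(-1 + a) (C(a) = (a + 46)/(a - 1) = (46 + a)/(-1 + a))
C(w(X(6), 11)) - F(135) = (46 + (-3 - 1*6))/(-1 + (-3 - 1*6)) - (112/127 + (½)*135) = (46 + (-3 - 6))/(-1 + (-3 - 6)) - (112/127 + 135/2) = (46 - 9)/(-1 - 9) - 1*17369/254 = 37/(-10) - 17369/254 = -⅒*37 - 17369/254 = -37/10 - 17369/254 = -45772/635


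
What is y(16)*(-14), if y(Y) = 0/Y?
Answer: 0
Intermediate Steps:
y(Y) = 0
y(16)*(-14) = 0*(-14) = 0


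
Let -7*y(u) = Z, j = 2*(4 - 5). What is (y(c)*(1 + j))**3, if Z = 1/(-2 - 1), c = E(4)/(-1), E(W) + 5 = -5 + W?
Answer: -1/9261 ≈ -0.00010798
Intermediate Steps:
E(W) = -10 + W (E(W) = -5 + (-5 + W) = -10 + W)
c = 6 (c = (-10 + 4)/(-1) = -6*(-1) = 6)
Z = -1/3 (Z = 1/(-3) = -1/3 ≈ -0.33333)
j = -2 (j = 2*(-1) = -2)
y(u) = 1/21 (y(u) = -1/7*(-1/3) = 1/21)
(y(c)*(1 + j))**3 = ((1 - 2)/21)**3 = ((1/21)*(-1))**3 = (-1/21)**3 = -1/9261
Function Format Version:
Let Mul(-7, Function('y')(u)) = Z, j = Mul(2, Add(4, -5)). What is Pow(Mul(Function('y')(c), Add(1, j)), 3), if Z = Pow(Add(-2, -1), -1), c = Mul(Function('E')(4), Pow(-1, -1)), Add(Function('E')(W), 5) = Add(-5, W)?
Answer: Rational(-1, 9261) ≈ -0.00010798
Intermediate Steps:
Function('E')(W) = Add(-10, W) (Function('E')(W) = Add(-5, Add(-5, W)) = Add(-10, W))
c = 6 (c = Mul(Add(-10, 4), Pow(-1, -1)) = Mul(-6, -1) = 6)
Z = Rational(-1, 3) (Z = Pow(-3, -1) = Rational(-1, 3) ≈ -0.33333)
j = -2 (j = Mul(2, -1) = -2)
Function('y')(u) = Rational(1, 21) (Function('y')(u) = Mul(Rational(-1, 7), Rational(-1, 3)) = Rational(1, 21))
Pow(Mul(Function('y')(c), Add(1, j)), 3) = Pow(Mul(Rational(1, 21), Add(1, -2)), 3) = Pow(Mul(Rational(1, 21), -1), 3) = Pow(Rational(-1, 21), 3) = Rational(-1, 9261)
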